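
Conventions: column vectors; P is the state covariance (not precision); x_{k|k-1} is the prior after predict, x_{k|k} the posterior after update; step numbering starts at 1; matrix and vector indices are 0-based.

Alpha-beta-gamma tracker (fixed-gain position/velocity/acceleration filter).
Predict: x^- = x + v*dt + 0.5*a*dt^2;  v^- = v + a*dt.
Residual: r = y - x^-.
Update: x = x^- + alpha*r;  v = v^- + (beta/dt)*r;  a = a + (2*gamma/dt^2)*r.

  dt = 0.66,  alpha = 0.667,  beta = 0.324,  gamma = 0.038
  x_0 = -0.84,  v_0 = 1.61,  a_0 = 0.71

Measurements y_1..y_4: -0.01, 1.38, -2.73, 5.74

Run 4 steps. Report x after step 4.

x_post = 3.4935

step 1: x_pred=0.3772  r=-0.3872  x^+=0.1190  v^+=1.8885  a^+=0.6424
step 2: x_pred=1.5053  r=-0.1253  x^+=1.4217  v^+=2.2510  a^+=0.6206
step 3: x_pred=3.0425  r=-5.7725  x^+=-0.8077  v^+=-0.1732  a^+=-0.3866
step 4: x_pred=-1.0063  r=6.7463  x^+=3.4935  v^+=2.8835  a^+=0.7905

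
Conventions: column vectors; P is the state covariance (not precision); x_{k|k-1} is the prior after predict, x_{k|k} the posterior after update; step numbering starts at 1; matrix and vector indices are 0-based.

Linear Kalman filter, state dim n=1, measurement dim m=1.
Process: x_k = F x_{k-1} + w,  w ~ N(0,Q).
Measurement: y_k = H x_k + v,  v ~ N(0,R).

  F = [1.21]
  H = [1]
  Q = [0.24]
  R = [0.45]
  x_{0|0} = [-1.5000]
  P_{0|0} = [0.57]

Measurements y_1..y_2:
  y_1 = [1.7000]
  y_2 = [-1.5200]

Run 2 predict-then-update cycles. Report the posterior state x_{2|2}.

step 1: x^-=[-1.8150]  P^-=[1.0745]  S=[1.5245]  K=[0.7048]  nu=[3.5150]  x^+=[0.6625]  P^+=[0.3172]
step 2: x^-=[0.8016]  P^-=[0.7044]  S=[1.1544]  K=[0.6102]  nu=[-2.3216]  x^+=[-0.6150]  P^+=[0.2746]

x_post = [-0.6150]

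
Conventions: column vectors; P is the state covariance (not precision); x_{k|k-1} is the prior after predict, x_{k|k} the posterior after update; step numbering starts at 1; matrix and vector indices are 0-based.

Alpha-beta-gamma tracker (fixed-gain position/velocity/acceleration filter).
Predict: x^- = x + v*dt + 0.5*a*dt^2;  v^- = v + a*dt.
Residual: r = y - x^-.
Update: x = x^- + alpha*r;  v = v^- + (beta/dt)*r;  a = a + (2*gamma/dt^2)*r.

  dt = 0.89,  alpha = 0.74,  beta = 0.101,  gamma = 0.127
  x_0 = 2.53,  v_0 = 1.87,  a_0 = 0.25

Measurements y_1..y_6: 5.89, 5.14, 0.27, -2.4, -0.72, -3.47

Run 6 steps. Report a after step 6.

a_post = -2.1369

step 1: x_pred=4.2933  r=1.5967  x^+=5.4749  v^+=2.2737  a^+=0.7620
step 2: x_pred=7.8002  r=-2.6602  x^+=5.8317  v^+=2.6500  a^+=-0.0910
step 3: x_pred=8.1541  r=-7.8841  x^+=2.3199  v^+=1.6742  a^+=-2.6192
step 4: x_pred=2.7726  r=-5.1726  x^+=-1.0551  v^+=-1.2439  a^+=-4.2779
step 5: x_pred=-3.8564  r=3.1364  x^+=-1.5355  v^+=-4.6953  a^+=-3.2721
step 6: x_pred=-7.0102  r=3.5402  x^+=-4.3904  v^+=-7.2057  a^+=-2.1369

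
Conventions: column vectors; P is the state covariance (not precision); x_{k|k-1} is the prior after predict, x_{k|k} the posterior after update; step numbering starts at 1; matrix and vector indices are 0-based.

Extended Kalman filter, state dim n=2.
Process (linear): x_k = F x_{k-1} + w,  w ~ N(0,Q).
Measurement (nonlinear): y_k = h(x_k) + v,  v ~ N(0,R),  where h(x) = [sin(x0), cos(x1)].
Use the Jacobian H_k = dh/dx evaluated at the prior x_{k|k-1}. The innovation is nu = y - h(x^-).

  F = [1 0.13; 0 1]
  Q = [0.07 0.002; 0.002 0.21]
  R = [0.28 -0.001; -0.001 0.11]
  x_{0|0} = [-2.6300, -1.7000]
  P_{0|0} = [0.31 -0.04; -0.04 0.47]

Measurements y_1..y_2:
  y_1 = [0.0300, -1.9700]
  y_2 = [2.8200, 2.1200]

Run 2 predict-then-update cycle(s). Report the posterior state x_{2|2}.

step 1: x^-=[-2.8510, -1.7000]  P^-=[0.3775 0.0231; 0.0231 0.6800]  H_jac=[-0.9581 0.0000; 0.0000 0.9917]  S=[0.6265 -0.0229; -0.0229 0.7787]  K=[-0.5769 0.0124; -0.0036 0.8659]  nu=[0.3165, -1.8412]  x^+=[-3.0565, -3.2953]  P^+=[0.1686 0.0020; 0.0020 0.0960]
step 2: x^-=[-3.4848, -3.2953]  P^-=[0.2407 0.0164; 0.0164 0.3060]  H_jac=[-0.9417 0.0000; 0.0000 -0.1531]  S=[0.4935 0.0014; 0.0014 0.1172]  K=[-0.4593 -0.0161; -0.0303 -0.3996]  nu=[2.4835, 3.1082]  x^+=[-4.6757, -4.6124]  P^+=[0.1366 0.0086; 0.0086 0.2869]

x_post = [-4.6757, -4.6124]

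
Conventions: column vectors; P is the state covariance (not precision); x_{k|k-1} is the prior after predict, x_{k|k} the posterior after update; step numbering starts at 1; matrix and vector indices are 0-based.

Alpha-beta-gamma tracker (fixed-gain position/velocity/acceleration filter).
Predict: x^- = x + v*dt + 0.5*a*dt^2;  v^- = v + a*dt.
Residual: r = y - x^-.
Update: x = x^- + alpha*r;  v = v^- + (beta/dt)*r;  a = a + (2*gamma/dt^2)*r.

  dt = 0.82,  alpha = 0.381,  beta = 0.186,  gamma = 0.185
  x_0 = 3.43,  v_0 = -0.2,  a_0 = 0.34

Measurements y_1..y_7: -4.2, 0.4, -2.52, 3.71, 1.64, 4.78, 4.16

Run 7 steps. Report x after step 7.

x_post = 12.1717

step 1: x_pred=3.3803  r=-7.5803  x^+=0.4922  v^+=-1.6406  a^+=-3.8312
step 2: x_pred=-2.1412  r=2.5412  x^+=-1.1730  v^+=-4.2058  a^+=-2.4329
step 3: x_pred=-5.4397  r=2.9197  x^+=-4.3273  v^+=-5.5385  a^+=-0.8263
step 4: x_pred=-9.1466  r=12.8566  x^+=-4.2483  v^+=-3.2998  a^+=6.2483
step 5: x_pred=-4.8534  r=6.4934  x^+=-2.3794  v^+=3.2967  a^+=9.8214
step 6: x_pred=3.6259  r=1.1541  x^+=4.0656  v^+=11.6121  a^+=10.4565
step 7: x_pred=17.1030  r=-12.9430  x^+=12.1717  v^+=17.2506  a^+=3.3344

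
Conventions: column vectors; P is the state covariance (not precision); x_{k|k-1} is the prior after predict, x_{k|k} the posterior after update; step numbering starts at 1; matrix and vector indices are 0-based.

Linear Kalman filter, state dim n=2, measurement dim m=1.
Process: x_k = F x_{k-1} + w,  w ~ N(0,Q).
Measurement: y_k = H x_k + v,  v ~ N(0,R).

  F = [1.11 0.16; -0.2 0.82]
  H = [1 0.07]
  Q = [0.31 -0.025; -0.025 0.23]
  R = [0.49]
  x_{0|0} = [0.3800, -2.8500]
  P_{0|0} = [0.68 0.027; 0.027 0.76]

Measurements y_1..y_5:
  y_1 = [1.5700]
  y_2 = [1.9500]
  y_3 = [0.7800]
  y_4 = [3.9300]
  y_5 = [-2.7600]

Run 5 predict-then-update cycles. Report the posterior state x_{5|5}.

step 1: x^-=[-0.0342, -2.4130]  P^-=[1.1769 -0.0525; -0.0525 0.7594]  S=[1.6632]  K=[0.7054; 0.0004]  nu=[1.7731]  x^+=[1.2165, -2.4123]  P^+=[0.3493 -0.0530; -0.0530 0.7594]
step 2: x^-=[0.9643, -2.2214]  P^-=[0.7410 -0.0494; -0.0494 0.7719]  S=[1.2279]  K=[0.6007; 0.0037]  nu=[1.1412]  x^+=[1.6498, -2.2172]  P^+=[0.2980 -0.0522; -0.0522 0.7719]
step 3: x^-=[1.4766, -2.1480]  P^-=[0.6784 -0.0357; -0.0357 0.7781]  S=[1.1672]  K=[0.5791; 0.0161]  nu=[-0.5462]  x^+=[1.1603, -2.1568]  P^+=[0.2870 -0.0466; -0.0466 0.7778]
step 4: x^-=[0.9428, -2.0006]  P^-=[0.6670 -0.0276; -0.0276 0.7797]  S=[1.1569]  K=[0.5748; 0.0233]  nu=[3.1272]  x^+=[2.7405, -1.9276]  P^+=[0.2847 -0.0431; -0.0431 0.7791]
step 5: x^-=[2.7335, -2.1287]  P^-=[0.6654 -0.0238; -0.0238 0.7794]  S=[1.1559]  K=[0.5742; 0.0266]  nu=[-5.3445]  x^+=[-0.3354, -2.2708]  P^+=[0.2843 -0.0415; -0.0415 0.7786]

x_post = [-0.3354, -2.2708]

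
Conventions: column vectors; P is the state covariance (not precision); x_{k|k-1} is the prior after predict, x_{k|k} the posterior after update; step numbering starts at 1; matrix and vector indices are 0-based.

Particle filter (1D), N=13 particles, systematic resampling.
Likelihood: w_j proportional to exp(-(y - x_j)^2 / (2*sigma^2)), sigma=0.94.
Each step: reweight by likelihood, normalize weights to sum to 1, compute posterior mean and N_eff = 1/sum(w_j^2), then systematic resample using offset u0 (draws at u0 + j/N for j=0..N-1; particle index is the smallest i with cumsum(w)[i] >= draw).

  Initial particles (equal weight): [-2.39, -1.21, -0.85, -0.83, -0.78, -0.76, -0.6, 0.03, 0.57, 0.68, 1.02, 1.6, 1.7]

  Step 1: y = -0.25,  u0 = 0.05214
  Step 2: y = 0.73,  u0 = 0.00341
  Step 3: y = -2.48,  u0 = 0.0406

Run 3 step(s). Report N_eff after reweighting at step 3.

step 1: w=[0.0095, 0.0754, 0.1036, 0.1050, 0.1083, 0.1096, 0.1185, 0.1215, 0.0868, 0.0778, 0.0510, 0.0183, 0.0148]  mean=-0.3155  Neff=10.3303  idx=[1, 2, 3, 3, 4, 5, 6, 6, 7, 7, 8, 9, 11]
step 2: w=[0.0188, 0.0386, 0.0400, 0.0400, 0.0436, 0.0451, 0.0582, 0.0582, 0.1200, 0.1200, 0.1561, 0.1582, 0.1032]  mean=0.1088  Neff=9.5597  idx=[0, 2, 4, 6, 7, 8, 9, 9, 10, 10, 11, 11, 12]
step 3: w=[0.3392, 0.1810, 0.1647, 0.1143, 0.1143, 0.0239, 0.0239, 0.0239, 0.0044, 0.0044, 0.0030, 0.0030, 0.0001]  mean=-0.8150  Neff=4.9301  idx=[0, 0, 0, 0, 1, 1, 1, 2, 2, 3, 4, 4, 7]

N_eff = 4.9301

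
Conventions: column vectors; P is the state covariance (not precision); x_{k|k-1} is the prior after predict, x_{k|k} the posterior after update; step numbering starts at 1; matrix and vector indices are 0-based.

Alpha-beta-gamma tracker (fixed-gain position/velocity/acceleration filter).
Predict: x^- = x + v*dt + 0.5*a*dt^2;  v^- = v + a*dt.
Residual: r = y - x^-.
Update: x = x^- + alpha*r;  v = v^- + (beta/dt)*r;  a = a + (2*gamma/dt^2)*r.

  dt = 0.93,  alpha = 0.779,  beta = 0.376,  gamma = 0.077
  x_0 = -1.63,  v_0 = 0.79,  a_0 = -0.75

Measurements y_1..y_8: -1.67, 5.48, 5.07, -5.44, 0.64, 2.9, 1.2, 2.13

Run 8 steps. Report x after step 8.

x_post = 1.9195

step 1: x_pred=-1.2196  r=-0.4504  x^+=-1.5705  v^+=-0.0896  a^+=-0.8302
step 2: x_pred=-2.0128  r=7.4928  x^+=3.8241  v^+=2.1677  a^+=0.5039
step 3: x_pred=6.0580  r=-0.9880  x^+=5.2883  v^+=2.2369  a^+=0.3280
step 4: x_pred=7.5105  r=-12.9505  x^+=-2.5779  v^+=-2.6939  a^+=-1.9779
step 5: x_pred=-5.9386  r=6.5786  x^+=-0.8139  v^+=-1.8736  a^+=-0.8065
step 6: x_pred=-2.9051  r=5.8051  x^+=1.6171  v^+=-0.2767  a^+=0.2271
step 7: x_pred=1.4580  r=-0.2580  x^+=1.2570  v^+=-0.1698  a^+=0.1812
step 8: x_pred=1.1775  r=0.9525  x^+=1.9195  v^+=0.3838  a^+=0.3508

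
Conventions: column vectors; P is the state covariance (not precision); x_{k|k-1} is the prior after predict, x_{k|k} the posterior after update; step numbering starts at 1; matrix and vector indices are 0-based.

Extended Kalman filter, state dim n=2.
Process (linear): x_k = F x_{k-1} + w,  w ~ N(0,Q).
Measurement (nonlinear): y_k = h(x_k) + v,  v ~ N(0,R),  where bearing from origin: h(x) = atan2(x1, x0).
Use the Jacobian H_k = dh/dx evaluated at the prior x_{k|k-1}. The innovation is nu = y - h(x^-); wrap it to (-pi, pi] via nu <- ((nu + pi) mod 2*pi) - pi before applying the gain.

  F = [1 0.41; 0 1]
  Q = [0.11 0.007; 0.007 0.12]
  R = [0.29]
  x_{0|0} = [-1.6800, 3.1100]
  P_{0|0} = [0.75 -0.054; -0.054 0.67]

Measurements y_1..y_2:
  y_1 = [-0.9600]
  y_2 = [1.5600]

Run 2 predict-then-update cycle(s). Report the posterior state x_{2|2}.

x_post = [3.0050, 3.9174]

step 1: x^-=[-0.4049, 3.1100]  P^-=[0.9283 0.2277; 0.2277 0.7900]  H_jac=[-0.3162 -0.0412]  S=[0.3901]  K=[-0.7765; -0.2679]  nu=[-2.6603]  x^+=[1.6609, 3.8228]  P^+=[0.6931 0.1465; 0.1465 0.7620]
step 2: x^-=[3.2282, 3.8228]  P^-=[1.0514 0.4660; 0.4660 0.8820]  H_jac=[-0.1527 0.1289]  S=[0.3108]  K=[-0.3232; 0.1370]  nu=[0.6905]  x^+=[3.0050, 3.9174]  P^+=[1.0189 0.4797; 0.4797 0.8762]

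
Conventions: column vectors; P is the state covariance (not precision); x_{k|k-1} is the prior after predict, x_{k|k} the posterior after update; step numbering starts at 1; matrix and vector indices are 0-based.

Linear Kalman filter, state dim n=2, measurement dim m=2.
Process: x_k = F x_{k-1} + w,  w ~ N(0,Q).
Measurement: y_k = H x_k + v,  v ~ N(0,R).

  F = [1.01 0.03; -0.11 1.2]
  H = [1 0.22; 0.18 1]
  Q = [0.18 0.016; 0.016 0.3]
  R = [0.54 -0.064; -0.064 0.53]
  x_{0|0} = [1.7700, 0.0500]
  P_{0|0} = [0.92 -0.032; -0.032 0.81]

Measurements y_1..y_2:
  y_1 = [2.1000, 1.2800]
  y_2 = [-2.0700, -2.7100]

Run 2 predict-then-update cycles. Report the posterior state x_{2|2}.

step 1: x^-=[1.7892, -0.1347]  P^-=[1.1173 -0.0957; -0.0957 1.4860]  S=[1.6871 0.3645; 0.3645 2.0177]  K=[0.6644 -0.0678; -0.0211 0.7317]  nu=[0.3404, 1.0926]  x^+=[1.9413, 0.6577]  P^+=[0.3961 -0.1498; -0.1498 0.4161]
step 2: x^-=[1.9805, 0.5756]  P^-=[0.5753 -0.1940; -0.1940 0.9435]  S=[1.0756 0.0454; 0.0454 1.4223]  K=[0.4986 -0.0795; -0.0144 0.6393]  nu=[-4.1771, -3.6421]  x^+=[0.1876, -1.6925]  P^+=[0.3026 -0.1285; -0.1285 0.3629]

x_post = [0.1876, -1.6925]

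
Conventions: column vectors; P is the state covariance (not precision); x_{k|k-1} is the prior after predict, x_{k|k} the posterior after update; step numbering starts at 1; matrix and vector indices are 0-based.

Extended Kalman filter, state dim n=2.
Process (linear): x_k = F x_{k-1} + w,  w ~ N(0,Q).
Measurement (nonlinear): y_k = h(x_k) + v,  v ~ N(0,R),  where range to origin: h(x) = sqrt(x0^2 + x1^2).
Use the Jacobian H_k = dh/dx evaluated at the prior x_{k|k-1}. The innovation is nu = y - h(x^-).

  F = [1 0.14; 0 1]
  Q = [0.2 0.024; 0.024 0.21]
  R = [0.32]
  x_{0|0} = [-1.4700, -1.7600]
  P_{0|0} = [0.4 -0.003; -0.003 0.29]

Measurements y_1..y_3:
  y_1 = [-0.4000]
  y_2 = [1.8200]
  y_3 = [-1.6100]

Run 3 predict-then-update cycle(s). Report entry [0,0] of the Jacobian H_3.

step 1: x^-=[-1.7164, -1.7600]  P^-=[0.6048 0.0616; 0.0616 0.5000]  H_jac=[-0.6982 -0.7159]  S=[0.9327]  K=[-0.5001; -0.4299]  nu=[-2.8584]  x^+=[-0.2871, -0.5312]  P^+=[0.3716 -0.1389; -0.1389 0.3276]
step 2: x^-=[-0.3614, -0.5312]  P^-=[0.5392 -0.0690; -0.0690 0.5376]  H_jac=[-0.5626 -0.8268]  S=[0.7939]  K=[-0.3102; -0.5110]  nu=[1.1775]  x^+=[-0.7266, -1.1328]  P^+=[0.4628 -0.1948; -0.1948 0.3304]
step 3: x^-=[-0.8852, -1.1328]  P^-=[0.6147 -0.1246; -0.1246 0.5404]  H_jac=[-0.6157 -0.7880]  S=[0.7676]  K=[-0.3652; -0.4547]  nu=[-3.0477]  x^+=[0.2277, 0.2530]  P^+=[0.5123 -0.2521; -0.2521 0.3816]

H_jac[0,0] = -0.6157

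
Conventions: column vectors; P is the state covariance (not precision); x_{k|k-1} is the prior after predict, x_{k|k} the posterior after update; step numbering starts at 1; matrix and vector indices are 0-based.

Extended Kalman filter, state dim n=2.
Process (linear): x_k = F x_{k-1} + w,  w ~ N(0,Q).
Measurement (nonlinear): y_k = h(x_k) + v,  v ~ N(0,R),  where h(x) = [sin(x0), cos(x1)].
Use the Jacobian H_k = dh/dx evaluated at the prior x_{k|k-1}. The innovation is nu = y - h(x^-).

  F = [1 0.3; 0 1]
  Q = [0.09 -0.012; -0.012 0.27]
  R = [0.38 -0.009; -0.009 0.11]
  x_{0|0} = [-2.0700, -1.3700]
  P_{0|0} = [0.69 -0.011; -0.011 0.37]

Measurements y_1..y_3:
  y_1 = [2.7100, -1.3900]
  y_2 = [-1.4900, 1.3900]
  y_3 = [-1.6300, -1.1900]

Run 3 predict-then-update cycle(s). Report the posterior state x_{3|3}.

step 1: x^-=[-2.4810, -1.3700]  P^-=[0.8067 0.0880; 0.0880 0.6400]  H_jac=[-0.7896 0.0000; 0.0000 0.9799]  S=[0.8830 -0.0771; -0.0771 0.7245]  K=[-0.7177 0.0427; -0.0032 0.8652]  nu=[3.3236, -1.5894]  x^+=[-4.9341, -2.7557]  P^+=[0.3459 0.0114; 0.0114 0.0972]
step 2: x^-=[-5.7608, -2.7557]  P^-=[0.4514 0.0285; 0.0285 0.3672]  H_jac=[0.8666 0.0000; 0.0000 0.3764]  S=[0.7190 0.0003; 0.0003 0.1620]  K=[0.5441 0.0652; 0.0340 0.8529]  nu=[-1.9890, 2.3165]  x^+=[-6.6918, -0.8477]  P^+=[0.2379 0.0061; 0.0061 0.2485]
step 3: x^-=[-6.9461, -0.8477]  P^-=[0.3539 0.0686; 0.0686 0.5185]  H_jac=[0.7882 0.0000; 0.0000 0.7498]  S=[0.5999 0.0315; 0.0315 0.4015]  K=[0.4602 0.0920; 0.0394 0.9652]  nu=[-1.0146, -1.8517]  x^+=[-7.5832, -2.6749]  P^+=[0.2208 0.0080; 0.0080 0.1411]

x_post = [-7.5832, -2.6749]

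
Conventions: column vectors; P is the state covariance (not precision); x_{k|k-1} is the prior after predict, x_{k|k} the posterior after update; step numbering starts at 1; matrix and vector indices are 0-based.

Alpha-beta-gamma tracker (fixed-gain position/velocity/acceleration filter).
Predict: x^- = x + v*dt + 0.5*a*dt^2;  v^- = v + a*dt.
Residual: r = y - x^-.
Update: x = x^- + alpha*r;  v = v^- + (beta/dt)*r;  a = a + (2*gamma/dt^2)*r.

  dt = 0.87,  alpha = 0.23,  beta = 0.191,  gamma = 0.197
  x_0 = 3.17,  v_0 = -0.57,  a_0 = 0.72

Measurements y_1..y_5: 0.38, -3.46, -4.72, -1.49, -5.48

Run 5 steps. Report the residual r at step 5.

resid = 8.8391

step 1: x_pred=2.9466  r=-2.5666  x^+=2.3563  v^+=-0.5071  a^+=-0.6160
step 2: x_pred=1.6820  r=-5.1420  x^+=0.4993  v^+=-2.1719  a^+=-3.2927
step 3: x_pred=-2.6363  r=-2.0837  x^+=-3.1156  v^+=-5.4939  a^+=-4.3773
step 4: x_pred=-9.5519  r=8.0619  x^+=-7.6976  v^+=-7.5323  a^+=-0.1807
step 5: x_pred=-14.3191  r=8.8391  x^+=-12.2861  v^+=-5.7490  a^+=4.4204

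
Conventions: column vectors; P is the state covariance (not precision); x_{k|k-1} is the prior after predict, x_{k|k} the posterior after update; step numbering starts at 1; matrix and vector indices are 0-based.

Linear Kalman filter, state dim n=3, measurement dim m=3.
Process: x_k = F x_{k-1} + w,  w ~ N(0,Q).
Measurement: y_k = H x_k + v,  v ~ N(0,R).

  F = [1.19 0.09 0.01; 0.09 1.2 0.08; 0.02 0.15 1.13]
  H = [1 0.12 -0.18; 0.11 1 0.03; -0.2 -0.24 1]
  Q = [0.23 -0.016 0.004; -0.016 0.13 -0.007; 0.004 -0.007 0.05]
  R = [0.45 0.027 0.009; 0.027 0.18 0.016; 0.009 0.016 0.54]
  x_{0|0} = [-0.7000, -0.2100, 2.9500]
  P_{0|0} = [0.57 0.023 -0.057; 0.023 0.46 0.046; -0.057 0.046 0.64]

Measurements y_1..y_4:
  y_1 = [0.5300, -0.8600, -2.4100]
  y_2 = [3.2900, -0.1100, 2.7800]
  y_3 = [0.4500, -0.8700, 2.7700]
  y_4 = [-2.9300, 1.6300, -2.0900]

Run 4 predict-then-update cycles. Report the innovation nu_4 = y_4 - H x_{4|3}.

step 1: x^-=[-0.8224, -0.0790, 3.2880]  P^-=[1.0446 0.1237 -0.0368; 0.1237 0.8141 0.1926; -0.0368 0.1926 0.8909]  S=[1.5698 0.3257 -0.4230; 0.3257 1.0461 -0.0163; -0.4230 -0.0163 1.4538]  K=[0.6780 0.0160 0.0080; -0.0571 0.8142 -0.0265; 0.0037 0.2138 0.5896]  nu=[1.9537, -0.7892, -5.8814]  x^+=[0.4421, -0.6775, -0.3412]  P^+=[0.3203 -0.0160 0.0709; -0.0160 0.1454 0.0299; 0.0709 0.0299 0.3432]
step 2: x^-=[0.4618, -0.8005, -0.4783]  P^-=[0.6831 0.0186 0.1130; 0.0186 0.3475 0.0984; 0.1130 0.0984 0.5049]  S=[1.1140 0.1438 -0.1003; 0.1438 0.5470 0.0380; -0.1003 0.0380 1.0015]  K=[0.5973 0.0185 0.0311; -0.0484 0.6585 -0.0185; 0.0475 0.1863 0.4556]  nu=[2.8382, 0.6541, 3.1585]  x^+=[2.2674, -0.5657, 1.2173]  P^+=[0.2849 -0.0137 0.0762; -0.0137 0.1177 0.0256; 0.0762 0.0256 0.2708]
step 3: x^-=[2.6595, -0.3774, 1.3361]  P^-=[0.6334 0.0156 0.1180; 0.0156 0.3065 0.0815; 0.1180 0.0815 0.4106]  S=[1.0589 0.1339 -0.0689; 0.1339 0.5037 0.0305; -0.0689 0.0305 0.9087]  K=[0.5792 0.0206 0.0296; -0.0453 0.6301 -0.0193; 0.0553 0.1731 0.4027]  nu=[-1.9237, -0.8252, 1.8753]  x^+=[1.5838, -0.8463, 1.8421]  P^+=[0.2763 -0.0128 0.0737; -0.0128 0.1126 0.0237; 0.0737 0.0237 0.2412]
step 4: x^-=[1.8269, -0.7257, 1.9864]  P^-=[0.6212 0.0151 0.1141; 0.0151 0.2987 0.0752; 0.1141 0.0752 0.3719]  S=[1.0469 0.1324 -0.0643; 0.1324 0.4952 0.0249; -0.0643 0.0249 0.8737]  K=[0.5745 0.0205 0.0259; -0.0444 0.6241 -0.0205; 0.0560 0.1657 0.3783]  nu=[-4.3123, 2.0951, -3.8851]  x^+=[-0.7083, 0.8533, 0.6226]  P^+=[0.2737 -0.0126 0.0712; -0.0126 0.1115 0.0227; 0.0712 0.0227 0.2271]

innov = [-4.3123, 2.0951, -3.8851]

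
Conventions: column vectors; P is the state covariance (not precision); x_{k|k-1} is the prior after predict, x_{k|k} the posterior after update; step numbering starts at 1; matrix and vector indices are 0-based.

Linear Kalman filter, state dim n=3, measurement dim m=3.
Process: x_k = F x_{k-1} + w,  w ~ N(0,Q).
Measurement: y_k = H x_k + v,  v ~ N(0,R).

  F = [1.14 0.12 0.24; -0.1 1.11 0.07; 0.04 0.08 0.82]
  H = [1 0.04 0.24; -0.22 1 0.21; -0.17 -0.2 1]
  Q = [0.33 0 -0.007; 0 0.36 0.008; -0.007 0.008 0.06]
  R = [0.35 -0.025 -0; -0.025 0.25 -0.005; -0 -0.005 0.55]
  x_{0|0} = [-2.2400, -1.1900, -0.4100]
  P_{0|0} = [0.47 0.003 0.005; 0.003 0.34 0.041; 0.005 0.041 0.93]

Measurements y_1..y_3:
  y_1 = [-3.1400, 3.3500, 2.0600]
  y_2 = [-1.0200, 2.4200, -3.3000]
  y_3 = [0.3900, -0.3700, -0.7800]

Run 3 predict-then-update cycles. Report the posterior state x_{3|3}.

step 1: x^-=[-2.7948, -1.1256, -0.5210]  P^-=[1.0052 0.0226 0.2106; 0.0226 0.7938 0.1270; 0.2106 0.1270 0.6940]  S=[1.5018 -0.0923 0.1856; -0.0923 1.1470 0.0845; 0.1856 0.0845 1.1840]  K=[0.7086 -0.0719 -0.0763; 0.1136 0.7275 -0.0998; 0.2049 0.1778 0.4897]  nu=[-0.1751, 3.9702, 1.8808]  x^+=[-3.3476, 1.5550, 1.0699]  P^+=[0.2481 0.0184 0.0043; 0.0184 0.1873 -0.0180; 0.0043 -0.0180 0.2656]
step 2: x^-=[-3.3729, 2.1357, 0.8678]  P^-=[0.6767 0.0195 0.0620; 0.0195 0.5877 0.0228; 0.0620 0.0228 0.2382]  S=[1.0731 -0.1036 -0.0073; -0.1036 0.8762 -0.0437; -0.0073 -0.0437 0.8024]  K=[0.6389 -0.0606 -0.0684; 0.1103 0.6801 -0.0842; 0.1232 0.0963 0.2844]  nu=[2.0592, -0.6400, -4.3141]  x^+=[-1.7234, 2.2907, -0.1671]  P^+=[0.2234 0.0175 0.0042; 0.0175 0.1740 -0.0119; 0.0042 -0.0119 0.1543]
step 3: x^-=[-1.7299, 2.7033, -0.0227]  P^-=[0.6381 0.0192 0.0394; 0.0192 0.5716 0.0208; 0.0394 0.0208 0.1640]  S=[1.0193 -0.1039 -0.0400; -0.1039 0.8564 -0.0536; -0.0400 -0.0536 0.7349]  K=[0.6272 -0.0601 -0.0694; 0.1121 0.6765 -0.0763; 0.0948 0.0796 0.2194]  nu=[2.0172, -3.4491, -0.5107]  x^+=[-0.2219, 0.6351, -0.2181]  P^+=[0.2196 0.0173 0.0029; 0.0173 0.1722 -0.0079; 0.0029 -0.0079 0.1192]

x_post = [-0.2219, 0.6351, -0.2181]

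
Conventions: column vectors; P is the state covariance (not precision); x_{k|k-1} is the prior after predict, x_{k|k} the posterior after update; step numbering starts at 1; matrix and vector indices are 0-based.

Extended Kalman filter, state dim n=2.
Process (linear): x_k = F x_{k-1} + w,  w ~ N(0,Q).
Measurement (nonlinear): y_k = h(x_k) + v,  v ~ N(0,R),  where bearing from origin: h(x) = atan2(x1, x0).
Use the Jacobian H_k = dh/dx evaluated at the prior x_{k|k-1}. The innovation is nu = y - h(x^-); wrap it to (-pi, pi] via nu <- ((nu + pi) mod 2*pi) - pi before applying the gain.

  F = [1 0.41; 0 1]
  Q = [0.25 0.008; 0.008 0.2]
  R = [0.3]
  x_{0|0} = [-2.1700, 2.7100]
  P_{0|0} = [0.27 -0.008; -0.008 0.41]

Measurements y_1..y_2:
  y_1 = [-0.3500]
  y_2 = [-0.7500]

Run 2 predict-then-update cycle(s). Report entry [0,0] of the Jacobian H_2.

step 1: x^-=[-1.0589, 2.7100]  P^-=[0.5824 0.1681; 0.1681 0.6100]  H_jac=[-0.3201 -0.1251]  S=[0.3827]  K=[-0.5421; -0.3400]  nu=[-2.2933]  x^+=[0.1843, 3.4897]  P^+=[0.4699 0.0976; 0.0976 0.5658]
step 2: x^-=[1.6151, 3.4897]  P^-=[0.8950 0.3375; 0.3375 0.7658]  H_jac=[-0.2360 0.1092]  S=[0.3416]  K=[-0.5104; 0.0117]  nu=[-1.8873]  x^+=[2.5785, 3.4677]  P^+=[0.8060 0.3396; 0.3396 0.7657]

H_jac[0,0] = -0.2360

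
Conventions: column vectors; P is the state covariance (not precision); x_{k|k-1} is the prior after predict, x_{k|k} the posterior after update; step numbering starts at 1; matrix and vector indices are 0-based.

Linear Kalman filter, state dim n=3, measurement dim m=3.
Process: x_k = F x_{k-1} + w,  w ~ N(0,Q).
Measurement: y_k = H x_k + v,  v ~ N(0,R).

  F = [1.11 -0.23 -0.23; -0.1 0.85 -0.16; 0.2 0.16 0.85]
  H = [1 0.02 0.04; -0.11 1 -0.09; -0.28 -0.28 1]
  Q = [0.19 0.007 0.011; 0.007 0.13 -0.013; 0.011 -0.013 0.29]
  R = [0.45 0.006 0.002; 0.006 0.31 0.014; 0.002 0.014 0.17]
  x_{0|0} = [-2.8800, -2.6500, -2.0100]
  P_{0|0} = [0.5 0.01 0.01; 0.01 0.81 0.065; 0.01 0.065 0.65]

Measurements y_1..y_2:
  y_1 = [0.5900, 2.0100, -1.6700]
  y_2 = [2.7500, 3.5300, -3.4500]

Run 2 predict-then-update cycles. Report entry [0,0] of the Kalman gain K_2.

K[0,0] = 0.5195

step 1: x^-=[-2.1250, -1.6429, -2.7085]  P^-=[0.8799 -0.1851 -0.0397; -0.1851 0.7178 0.0444; -0.0397 0.0444 0.8221]  S=[1.3210 -0.2587 -0.2015; -0.2587 1.0771 -0.1388; -0.2015 -0.1388 1.0857]  K=[0.6199 -0.1246 -0.1166; 0.0042 0.6816 -0.0085; 0.1390 0.1126 0.7962]  nu=[2.8562, 3.1754, -0.0165]  x^+=[-0.7481, 0.5336, -1.9670]  P^+=[0.2757 -0.0011 0.0566; -0.0011 0.2172 0.0686; 0.0566 0.0686 0.1723]
step 2: x^-=[-0.5007, 0.8430, -1.7362]  P^-=[0.5293 -0.0804 0.0652; -0.0804 0.2775 0.0286; 0.0652 0.0286 0.4689]  S=[0.9822 -0.1337 -0.0413; -0.1337 0.6115 -0.0457; -0.0413 -0.0457 0.6369]  K=[0.5195 -0.1281 -0.0704; -0.0128 0.4605 -0.0094; 0.1220 0.0455 0.7060]  nu=[3.3033, 2.4756, -1.6180]  x^+=[1.0123, 1.9560, -2.3630]  P^+=[0.2310 -0.0077 0.0498; -0.0077 0.1456 0.0434; 0.0498 0.0434 0.1470]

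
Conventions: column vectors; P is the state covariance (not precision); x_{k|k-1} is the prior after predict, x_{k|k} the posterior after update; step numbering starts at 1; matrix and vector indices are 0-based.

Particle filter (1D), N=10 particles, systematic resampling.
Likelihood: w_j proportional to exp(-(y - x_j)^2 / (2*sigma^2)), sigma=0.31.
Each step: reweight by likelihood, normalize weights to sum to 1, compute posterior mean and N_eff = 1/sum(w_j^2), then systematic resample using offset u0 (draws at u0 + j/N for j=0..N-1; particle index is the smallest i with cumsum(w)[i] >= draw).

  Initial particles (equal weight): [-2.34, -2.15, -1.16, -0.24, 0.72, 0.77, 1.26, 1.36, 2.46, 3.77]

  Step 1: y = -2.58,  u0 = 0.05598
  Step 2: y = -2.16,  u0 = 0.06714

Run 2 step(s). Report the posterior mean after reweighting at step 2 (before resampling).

step 1: w=[0.6598, 0.3402, 0.0000, 0.0000, 0.0000, 0.0000, 0.0000, 0.0000, 0.0000, 0.0000]  mean=-2.2753  Neff=1.8148  idx=[0, 0, 0, 0, 0, 0, 0, 1, 1, 1]
step 2: w=[0.0948, 0.0948, 0.0948, 0.0948, 0.0948, 0.0948, 0.0948, 0.1121, 0.1121, 0.1121]  mean=-2.2761  Neff=9.9372  idx=[0, 1, 2, 3, 4, 5, 7, 7, 8, 9]

post_mean = -2.2761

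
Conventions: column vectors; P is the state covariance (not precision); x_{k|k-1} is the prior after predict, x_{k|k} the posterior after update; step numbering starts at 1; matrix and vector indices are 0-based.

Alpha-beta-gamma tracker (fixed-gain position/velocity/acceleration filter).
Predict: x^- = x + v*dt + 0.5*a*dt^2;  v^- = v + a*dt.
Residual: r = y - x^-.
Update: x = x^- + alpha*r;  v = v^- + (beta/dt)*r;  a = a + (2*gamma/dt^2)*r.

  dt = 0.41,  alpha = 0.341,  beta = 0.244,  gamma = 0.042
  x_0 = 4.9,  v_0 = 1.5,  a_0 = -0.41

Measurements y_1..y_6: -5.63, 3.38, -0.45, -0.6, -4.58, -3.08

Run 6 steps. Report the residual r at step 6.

step 1: x_pred=5.4805  r=-11.1105  x^+=1.6918  v^+=-5.2802  a^+=-5.9620
step 2: x_pred=-0.9742  r=4.3542  x^+=0.5106  v^+=-5.1334  a^+=-3.7862
step 3: x_pred=-1.9123  r=1.4623  x^+=-1.4137  v^+=-5.8155  a^+=-3.0555
step 4: x_pred=-4.0548  r=3.4548  x^+=-2.8767  v^+=-5.0122  a^+=-1.3291
step 5: x_pred=-5.0434  r=0.4634  x^+=-4.8854  v^+=-5.2813  a^+=-1.0975
step 6: x_pred=-7.1430  r=4.0630  x^+=-5.7575  v^+=-3.3133  a^+=0.9328

resid = 4.0630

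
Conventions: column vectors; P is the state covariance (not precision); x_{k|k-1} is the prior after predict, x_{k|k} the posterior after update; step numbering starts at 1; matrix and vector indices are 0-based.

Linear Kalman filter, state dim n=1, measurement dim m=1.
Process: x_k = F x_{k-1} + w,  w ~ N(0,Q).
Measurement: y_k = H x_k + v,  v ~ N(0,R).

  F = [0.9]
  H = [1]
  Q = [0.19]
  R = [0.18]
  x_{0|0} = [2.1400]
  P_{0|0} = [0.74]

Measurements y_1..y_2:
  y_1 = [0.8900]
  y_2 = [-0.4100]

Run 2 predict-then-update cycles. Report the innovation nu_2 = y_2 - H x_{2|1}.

step 1: x^-=[1.9260]  P^-=[0.7894]  S=[0.9694]  K=[0.8143]  nu=[-1.0360]  x^+=[1.0824]  P^+=[0.1466]
step 2: x^-=[0.9741]  P^-=[0.3087]  S=[0.4887]  K=[0.6317]  nu=[-1.3841]  x^+=[0.0998]  P^+=[0.1137]

innov = [-1.3841]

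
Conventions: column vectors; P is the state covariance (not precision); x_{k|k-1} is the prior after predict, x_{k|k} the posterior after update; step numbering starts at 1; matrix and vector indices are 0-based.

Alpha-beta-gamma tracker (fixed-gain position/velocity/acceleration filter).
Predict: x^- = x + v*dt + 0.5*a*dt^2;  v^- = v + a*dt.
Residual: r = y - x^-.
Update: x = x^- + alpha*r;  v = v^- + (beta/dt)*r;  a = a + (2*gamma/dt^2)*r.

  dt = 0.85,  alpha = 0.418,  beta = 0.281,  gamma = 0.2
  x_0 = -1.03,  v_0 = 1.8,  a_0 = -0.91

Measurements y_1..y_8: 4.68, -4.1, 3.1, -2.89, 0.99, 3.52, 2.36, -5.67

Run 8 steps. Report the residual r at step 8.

resid = -12.9473

step 1: x_pred=0.1713  r=4.5087  x^+=2.0559  v^+=2.5170  a^+=1.5862
step 2: x_pred=4.7684  r=-8.8684  x^+=1.0614  v^+=0.9335  a^+=-3.3237
step 3: x_pred=0.6542  r=2.4458  x^+=1.6766  v^+=-1.0831  a^+=-1.9696
step 4: x_pred=0.0444  r=-2.9344  x^+=-1.1822  v^+=-3.7273  a^+=-3.5942
step 5: x_pred=-5.6488  r=6.6388  x^+=-2.8738  v^+=-4.5877  a^+=0.0812
step 6: x_pred=-6.7439  r=10.2639  x^+=-2.4536  v^+=-1.1255  a^+=5.7637
step 7: x_pred=-1.3281  r=3.6881  x^+=0.2135  v^+=4.9929  a^+=7.8056
step 8: x_pred=7.2773  r=-12.9473  x^+=1.8653  v^+=7.3474  a^+=0.6375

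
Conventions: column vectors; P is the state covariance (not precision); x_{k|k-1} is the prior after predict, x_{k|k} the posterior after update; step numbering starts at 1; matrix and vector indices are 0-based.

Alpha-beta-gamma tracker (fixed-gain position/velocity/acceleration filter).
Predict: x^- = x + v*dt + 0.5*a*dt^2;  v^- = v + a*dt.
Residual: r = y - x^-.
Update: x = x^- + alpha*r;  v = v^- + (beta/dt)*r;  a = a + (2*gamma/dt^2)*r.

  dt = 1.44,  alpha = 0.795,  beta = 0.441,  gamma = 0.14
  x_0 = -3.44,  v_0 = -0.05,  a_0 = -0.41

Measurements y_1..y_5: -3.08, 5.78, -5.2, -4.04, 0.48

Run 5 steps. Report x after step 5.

x_post = -1.0437

step 1: x_pred=-3.9371  r=0.8571  x^+=-3.2557  v^+=-0.3779  a^+=-0.2943
step 2: x_pred=-4.1050  r=9.8850  x^+=3.7536  v^+=2.2256  a^+=1.0405
step 3: x_pred=8.0373  r=-13.2373  x^+=-2.4864  v^+=-0.3300  a^+=-0.7469
step 4: x_pred=-3.7359  r=-0.3041  x^+=-3.9777  v^+=-1.4987  a^+=-0.7880
step 5: x_pred=-6.9527  r=7.4327  x^+=-1.0437  v^+=-0.3571  a^+=0.2157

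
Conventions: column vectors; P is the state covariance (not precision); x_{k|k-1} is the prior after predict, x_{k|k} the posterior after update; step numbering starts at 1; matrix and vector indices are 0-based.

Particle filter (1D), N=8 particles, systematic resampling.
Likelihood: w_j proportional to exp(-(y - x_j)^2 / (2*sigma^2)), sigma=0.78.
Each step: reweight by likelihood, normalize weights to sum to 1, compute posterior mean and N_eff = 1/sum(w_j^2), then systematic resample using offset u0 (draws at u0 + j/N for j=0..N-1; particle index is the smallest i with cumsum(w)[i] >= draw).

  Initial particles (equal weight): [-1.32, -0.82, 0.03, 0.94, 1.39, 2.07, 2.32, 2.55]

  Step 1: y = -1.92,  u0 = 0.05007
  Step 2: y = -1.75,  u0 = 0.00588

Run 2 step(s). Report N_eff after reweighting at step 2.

step 1: w=[0.6418, 0.3192, 0.0379, 0.0010, 0.0001, 0.0000, 0.0000, 0.0000]  mean=-1.1066  Neff=1.9410  idx=[0, 0, 0, 0, 0, 1, 1, 1]
step 2: w=[0.1489, 0.1489, 0.1489, 0.1489, 0.1489, 0.0852, 0.0852, 0.0852]  mean=-1.1923  Neff=7.5403  idx=[0, 0, 1, 2, 3, 4, 5, 6]

N_eff = 7.5403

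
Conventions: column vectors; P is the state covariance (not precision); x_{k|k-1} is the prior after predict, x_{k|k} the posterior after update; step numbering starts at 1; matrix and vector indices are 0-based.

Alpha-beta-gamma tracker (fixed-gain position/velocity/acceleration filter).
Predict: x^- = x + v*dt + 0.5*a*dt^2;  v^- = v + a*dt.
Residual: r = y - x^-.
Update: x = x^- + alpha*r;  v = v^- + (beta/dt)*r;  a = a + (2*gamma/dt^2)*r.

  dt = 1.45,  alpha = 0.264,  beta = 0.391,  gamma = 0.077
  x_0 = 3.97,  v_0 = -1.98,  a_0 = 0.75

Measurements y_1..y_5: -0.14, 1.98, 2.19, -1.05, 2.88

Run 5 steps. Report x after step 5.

step 1: x_pred=1.8874  r=-2.0274  x^+=1.3522  v^+=-1.4392  a^+=0.6015
step 2: x_pred=-0.1023  r=2.0823  x^+=0.4474  v^+=-0.0055  a^+=0.7540
step 3: x_pred=1.2321  r=0.9579  x^+=1.4850  v^+=1.3461  a^+=0.8242
step 4: x_pred=4.3033  r=-5.3533  x^+=2.8900  v^+=1.0977  a^+=0.4321
step 5: x_pred=4.9358  r=-2.0558  x^+=4.3931  v^+=1.1698  a^+=0.2815

x_post = 4.3931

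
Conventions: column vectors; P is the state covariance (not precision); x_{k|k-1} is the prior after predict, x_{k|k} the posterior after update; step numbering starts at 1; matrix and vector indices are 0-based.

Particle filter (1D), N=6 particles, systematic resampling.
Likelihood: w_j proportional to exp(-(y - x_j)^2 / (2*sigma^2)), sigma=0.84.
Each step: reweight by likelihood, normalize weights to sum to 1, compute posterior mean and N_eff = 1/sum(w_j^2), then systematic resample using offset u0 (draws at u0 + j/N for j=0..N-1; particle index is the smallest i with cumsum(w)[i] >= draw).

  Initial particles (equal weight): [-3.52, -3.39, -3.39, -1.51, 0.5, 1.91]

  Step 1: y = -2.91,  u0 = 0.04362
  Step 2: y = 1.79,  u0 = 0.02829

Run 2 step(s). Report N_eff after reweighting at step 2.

N_eff = 5.2842

step 1: w=[0.2828, 0.3127, 0.3127, 0.0918, 0.0001, 0.0000]  mean=-3.2538  Neff=3.5222  idx=[0, 0, 1, 1, 2, 2]
step 2: w=[0.0799, 0.0799, 0.2100, 0.2100, 0.2100, 0.2100]  mean=-3.4108  Neff=5.2842  idx=[0, 2, 2, 3, 4, 5]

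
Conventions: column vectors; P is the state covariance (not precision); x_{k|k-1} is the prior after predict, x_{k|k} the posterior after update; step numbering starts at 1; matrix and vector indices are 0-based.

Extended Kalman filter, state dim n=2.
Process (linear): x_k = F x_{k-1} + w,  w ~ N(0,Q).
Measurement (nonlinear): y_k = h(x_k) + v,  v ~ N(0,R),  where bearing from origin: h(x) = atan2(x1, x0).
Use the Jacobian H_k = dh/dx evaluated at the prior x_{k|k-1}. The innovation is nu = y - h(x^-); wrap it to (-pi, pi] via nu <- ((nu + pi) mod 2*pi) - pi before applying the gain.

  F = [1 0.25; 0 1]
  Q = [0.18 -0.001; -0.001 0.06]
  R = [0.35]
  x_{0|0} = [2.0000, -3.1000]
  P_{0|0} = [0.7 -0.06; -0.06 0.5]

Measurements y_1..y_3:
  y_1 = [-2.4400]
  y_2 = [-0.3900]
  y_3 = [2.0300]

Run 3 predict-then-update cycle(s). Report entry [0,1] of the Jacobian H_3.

step 1: x^-=[1.2250, -3.1000]  P^-=[0.8812 0.0640; 0.0640 0.5600]  H_jac=[0.2790 0.1103]  S=[0.4293]  K=[0.5891; 0.1854]  nu=[-1.2455]  x^+=[0.4912, -3.3309]  P^+=[0.7322 0.0171; 0.0171 0.5452]
step 2: x^-=[-0.3415, -3.3309]  P^-=[0.9549 0.1524; 0.1524 0.6052]  H_jac=[0.2971 -0.0305]  S=[0.4321]  K=[0.6458; 0.0621]  nu=[1.2830]  x^+=[0.4871, -3.2512]  P^+=[0.7747 0.1351; 0.1351 0.6036]
step 3: x^-=[-0.3257, -3.2512]  P^-=[1.0599 0.2850; 0.2850 0.6636]  H_jac=[0.3045 -0.0305]  S=[0.4436]  K=[0.7080; 0.1500]  nu=[-2.5825]  x^+=[-2.1542, -3.6385]  P^+=[0.8376 0.2379; 0.2379 0.6536]

H_jac[0,1] = -0.0305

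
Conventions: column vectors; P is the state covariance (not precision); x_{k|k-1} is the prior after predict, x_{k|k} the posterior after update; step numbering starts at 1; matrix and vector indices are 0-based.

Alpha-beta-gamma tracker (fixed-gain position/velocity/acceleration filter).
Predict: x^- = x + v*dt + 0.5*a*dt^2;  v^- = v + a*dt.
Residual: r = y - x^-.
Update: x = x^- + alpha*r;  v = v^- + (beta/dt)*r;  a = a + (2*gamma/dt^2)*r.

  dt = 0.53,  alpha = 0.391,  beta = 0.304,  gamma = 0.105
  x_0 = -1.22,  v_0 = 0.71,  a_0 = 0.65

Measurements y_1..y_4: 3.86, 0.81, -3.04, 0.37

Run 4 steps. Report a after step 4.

a_post = -5.0220

step 1: x_pred=-0.7524  r=4.6124  x^+=1.0510  v^+=3.7001  a^+=4.0982
step 2: x_pred=3.5877  r=-2.7777  x^+=2.5016  v^+=4.2789  a^+=2.0216
step 3: x_pred=5.0534  r=-8.0934  x^+=1.8889  v^+=0.7081  a^+=-4.0290
step 4: x_pred=1.6983  r=-1.3283  x^+=1.1789  v^+=-2.1891  a^+=-5.0220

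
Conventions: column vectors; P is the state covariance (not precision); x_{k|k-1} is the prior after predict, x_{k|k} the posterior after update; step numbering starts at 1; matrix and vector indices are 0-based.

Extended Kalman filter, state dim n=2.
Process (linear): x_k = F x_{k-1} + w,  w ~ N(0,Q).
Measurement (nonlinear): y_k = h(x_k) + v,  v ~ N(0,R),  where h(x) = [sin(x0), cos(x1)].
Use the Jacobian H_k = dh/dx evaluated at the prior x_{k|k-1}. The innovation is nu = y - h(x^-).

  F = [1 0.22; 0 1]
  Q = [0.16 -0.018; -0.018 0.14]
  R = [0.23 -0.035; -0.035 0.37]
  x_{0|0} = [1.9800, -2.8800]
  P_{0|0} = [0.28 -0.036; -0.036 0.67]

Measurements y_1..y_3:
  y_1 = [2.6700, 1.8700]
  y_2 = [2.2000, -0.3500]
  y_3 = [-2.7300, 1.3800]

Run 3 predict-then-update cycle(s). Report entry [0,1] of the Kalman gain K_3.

step 1: x^-=[1.3464, -2.8800]  P^-=[0.4566 0.0934; 0.0934 0.8100]  H_jac=[0.2225 0.0000; 0.0000 0.2586]  S=[0.2526 -0.0296; -0.0296 0.4242]  K=[0.4123 0.0857; 0.1414 0.5037]  nu=[1.6951, 2.8360]  x^+=[2.2884, -1.2118]  P^+=[0.4126 0.0669; 0.0669 0.7015]
step 2: x^-=[2.0218, -1.2118]  P^-=[0.6360 0.2032; 0.2032 0.8415]  H_jac=[-0.4358 0.0000; 0.0000 0.9363]  S=[0.3508 -0.1179; -0.1179 1.1077]  K=[-0.7596 0.0909; -0.0139 0.7098]  nu=[1.3000, -0.7013]  x^+=[0.9706, -1.7277]  P^+=[0.4082 0.0643; 0.0643 0.2810]
step 3: x^-=[0.5905, -1.7277]  P^-=[0.6101 0.1081; 0.1081 0.4210]  H_jac=[0.8307 0.0000; 0.0000 0.9877]  S=[0.6510 0.0537; 0.0537 0.7808]  K=[0.7716 0.0837; 0.0946 0.5261]  nu=[-3.2868, 1.5362]  x^+=[-1.8169, -1.2302]  P^+=[0.2101 0.0040; 0.0040 0.1937]

K[0,1] = 0.0837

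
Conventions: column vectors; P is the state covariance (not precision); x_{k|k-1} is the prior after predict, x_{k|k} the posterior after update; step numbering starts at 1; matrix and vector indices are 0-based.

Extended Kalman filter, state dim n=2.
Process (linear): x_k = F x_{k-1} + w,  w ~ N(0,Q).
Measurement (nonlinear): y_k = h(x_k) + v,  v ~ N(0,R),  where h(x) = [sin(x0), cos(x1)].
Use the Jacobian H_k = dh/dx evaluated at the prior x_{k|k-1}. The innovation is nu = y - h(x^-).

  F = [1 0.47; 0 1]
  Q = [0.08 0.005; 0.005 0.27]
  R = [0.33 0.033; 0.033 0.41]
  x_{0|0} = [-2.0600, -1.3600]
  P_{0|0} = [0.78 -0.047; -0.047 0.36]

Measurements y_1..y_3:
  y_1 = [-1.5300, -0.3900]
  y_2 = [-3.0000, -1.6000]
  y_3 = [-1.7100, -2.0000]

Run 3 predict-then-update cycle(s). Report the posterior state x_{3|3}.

step 1: x^-=[-2.6992, -1.3600]  P^-=[0.8953 0.1272; 0.1272 0.6300]  H_jac=[-0.9037 0.0000; 0.0000 0.9779]  S=[1.0613 -0.0794; -0.0794 1.0124]  K=[-0.7577 0.0634; -0.0632 0.6035]  nu=[-1.1019, -0.5992]  x^+=[-1.9023, -1.6521]  P^+=[0.2744 0.0010; 0.0010 0.2509]
step 2: x^-=[-2.6788, -1.6521]  P^-=[0.4108 0.1240; 0.1240 0.5209]  H_jac=[-0.8948 0.0000; 0.0000 0.9967]  S=[0.6589 -0.0776; -0.0776 0.9275]  K=[-0.5475 0.0874; -0.1035 0.5511]  nu=[-2.5535, -1.5188]  x^+=[-1.4134, -2.2249]  P^+=[0.1987 0.0178; 0.0178 0.2233]
step 3: x^-=[-2.4591, -2.2249]  P^-=[0.3448 0.1278; 0.1278 0.4933]  H_jac=[-0.7760 0.0000; 0.0000 0.7936]  S=[0.5376 -0.0457; -0.0457 0.7207]  K=[-0.4883 0.1097; -0.1390 0.5344]  nu=[-1.0793, -1.3915]  x^+=[-2.0848, -2.8185]  P^+=[0.2030 0.0364; 0.0364 0.2703]

x_post = [-2.0848, -2.8185]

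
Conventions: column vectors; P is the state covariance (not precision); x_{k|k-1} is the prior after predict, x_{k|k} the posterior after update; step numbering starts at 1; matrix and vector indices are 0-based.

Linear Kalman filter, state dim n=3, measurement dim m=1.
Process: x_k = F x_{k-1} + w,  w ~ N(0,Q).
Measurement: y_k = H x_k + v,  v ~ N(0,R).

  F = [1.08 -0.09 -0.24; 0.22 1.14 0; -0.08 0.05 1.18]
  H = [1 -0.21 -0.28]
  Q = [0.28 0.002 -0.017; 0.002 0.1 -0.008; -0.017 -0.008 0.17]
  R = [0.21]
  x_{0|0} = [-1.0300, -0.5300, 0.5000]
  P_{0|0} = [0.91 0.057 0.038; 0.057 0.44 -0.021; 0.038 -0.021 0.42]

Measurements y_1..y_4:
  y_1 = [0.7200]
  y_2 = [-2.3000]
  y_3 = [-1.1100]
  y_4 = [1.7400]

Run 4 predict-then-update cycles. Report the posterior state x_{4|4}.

step 1: x^-=[-1.1847, -0.8308, 0.6459]  P^-=[1.3375 0.2459 -0.1614; 0.2459 0.7445 -0.0219; -0.1614 -0.0219 0.7516]  S=[1.6238]  K=[0.8197; 0.0589; -0.2262]  nu=[1.9111]  x^+=[0.3818, -0.7182, 0.2136]  P^+=[0.2464 0.1675 0.1396; 0.1675 0.7388 -0.0003; 0.1396 -0.0003 0.6686]
step 2: x^-=[0.4258, -0.7348, 0.1856]  P^-=[0.5069 0.1803 -0.0400; 0.1803 1.1561 0.0523; -0.0400 0.0523 1.0766]  S=[0.8052]  K=[0.5965; -0.0958; -0.4377]  nu=[-2.8281]  x^+=[-1.2612, -0.4639, 1.4236]  P^+=[0.2204 0.2263 0.1702; 0.2263 1.1487 0.0185; 0.1702 0.0185 0.9223]
step 3: x^-=[-1.6620, -0.8063, 1.7575]  P^-=[0.4681 0.1966 -0.0706; 0.1966 1.7170 0.1045; -0.0706 0.1045 1.4267]  S=[0.8349]  K=[0.5349; -0.2314; -0.5893]  nu=[0.8748]  x^+=[-1.1941, -1.0088, 1.2420]  P^+=[0.2292 0.3000 0.1926; 0.3000 1.6723 -0.0094; 0.1926 -0.0094 1.1368]
step 4: x^-=[-1.4969, -1.4127, 1.5107]  P^-=[0.4679 0.2407 -0.0977; 0.2407 2.4349 0.0966; -0.0977 0.0966 1.7187]  S=[0.8850]  K=[0.5025; -0.3364; -0.6771]  nu=[3.3632]  x^+=[0.1930, -2.5442, -0.7665]  P^+=[0.2444 0.3903 0.2034; 0.3903 2.3347 -0.1049; 0.2034 -0.1049 1.3130]

x_post = [0.1930, -2.5442, -0.7665]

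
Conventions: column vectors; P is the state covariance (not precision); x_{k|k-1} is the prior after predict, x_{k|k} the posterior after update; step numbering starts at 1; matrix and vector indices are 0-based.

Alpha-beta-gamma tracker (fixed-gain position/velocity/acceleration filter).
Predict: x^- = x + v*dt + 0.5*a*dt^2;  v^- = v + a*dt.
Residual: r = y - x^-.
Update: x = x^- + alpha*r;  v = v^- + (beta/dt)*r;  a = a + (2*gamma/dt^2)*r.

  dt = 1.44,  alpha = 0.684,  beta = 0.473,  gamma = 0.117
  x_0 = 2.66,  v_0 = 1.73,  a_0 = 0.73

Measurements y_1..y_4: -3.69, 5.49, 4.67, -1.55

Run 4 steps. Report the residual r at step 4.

resid = -9.3558

step 1: x_pred=5.9081  r=-9.5981  x^+=-0.6570  v^+=-0.3715  a^+=-0.3531
step 2: x_pred=-1.5581  r=7.0481  x^+=3.2628  v^+=1.4351  a^+=0.4422
step 3: x_pred=5.7879  r=-1.1179  x^+=5.0233  v^+=1.7047  a^+=0.3161
step 4: x_pred=7.8058  r=-9.3558  x^+=1.4064  v^+=-0.9132  a^+=-0.7397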